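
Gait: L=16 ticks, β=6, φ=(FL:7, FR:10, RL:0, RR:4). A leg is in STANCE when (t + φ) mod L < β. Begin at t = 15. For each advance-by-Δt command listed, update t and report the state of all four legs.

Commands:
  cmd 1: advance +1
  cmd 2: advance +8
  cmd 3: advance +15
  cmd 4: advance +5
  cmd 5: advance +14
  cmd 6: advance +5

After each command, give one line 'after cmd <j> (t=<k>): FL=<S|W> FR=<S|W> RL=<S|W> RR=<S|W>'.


after cmd 1 (t=16): FL=W FR=W RL=S RR=S
after cmd 2 (t=24): FL=W FR=S RL=W RR=W
after cmd 3 (t=39): FL=W FR=S RL=W RR=W
after cmd 4 (t=44): FL=S FR=W RL=W RR=S
after cmd 5 (t=58): FL=S FR=S RL=W RR=W
after cmd 6 (t=63): FL=W FR=W RL=W RR=S

start t=15: FL=W FR=W RL=W RR=S
cmd 1: advance +1 → t=16, phase=(7,10,0,4) → FL=W FR=W RL=S RR=S
cmd 2: advance +8 → t=24, phase=(15,2,8,12) → FL=W FR=S RL=W RR=W
cmd 3: advance +15 → t=39, phase=(14,1,7,11) → FL=W FR=S RL=W RR=W
cmd 4: advance +5 → t=44, phase=(3,6,12,0) → FL=S FR=W RL=W RR=S
cmd 5: advance +14 → t=58, phase=(1,4,10,14) → FL=S FR=S RL=W RR=W
cmd 6: advance +5 → t=63, phase=(6,9,15,3) → FL=W FR=W RL=W RR=S


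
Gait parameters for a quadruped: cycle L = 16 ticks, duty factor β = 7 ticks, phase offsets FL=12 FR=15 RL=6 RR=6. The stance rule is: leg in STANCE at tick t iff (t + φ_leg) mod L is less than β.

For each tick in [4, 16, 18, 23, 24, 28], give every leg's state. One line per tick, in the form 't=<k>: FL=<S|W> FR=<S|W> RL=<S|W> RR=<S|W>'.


t=4: phase=(0,3,10,10) vs β=7 → FL=S FR=S RL=W RR=W
t=16: phase=(12,15,6,6) vs β=7 → FL=W FR=W RL=S RR=S
t=18: phase=(14,1,8,8) vs β=7 → FL=W FR=S RL=W RR=W
t=23: phase=(3,6,13,13) vs β=7 → FL=S FR=S RL=W RR=W
t=24: phase=(4,7,14,14) vs β=7 → FL=S FR=W RL=W RR=W
t=28: phase=(8,11,2,2) vs β=7 → FL=W FR=W RL=S RR=S

t=4: FL=S FR=S RL=W RR=W
t=16: FL=W FR=W RL=S RR=S
t=18: FL=W FR=S RL=W RR=W
t=23: FL=S FR=S RL=W RR=W
t=24: FL=S FR=W RL=W RR=W
t=28: FL=W FR=W RL=S RR=S


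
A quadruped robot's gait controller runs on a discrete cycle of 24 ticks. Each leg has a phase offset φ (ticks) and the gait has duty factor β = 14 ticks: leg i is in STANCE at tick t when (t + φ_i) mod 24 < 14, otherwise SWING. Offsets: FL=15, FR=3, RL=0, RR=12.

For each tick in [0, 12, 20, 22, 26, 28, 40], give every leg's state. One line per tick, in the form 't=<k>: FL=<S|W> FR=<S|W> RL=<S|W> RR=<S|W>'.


t=0: phase=(15,3,0,12) vs β=14 → FL=W FR=S RL=S RR=S
t=12: phase=(3,15,12,0) vs β=14 → FL=S FR=W RL=S RR=S
t=20: phase=(11,23,20,8) vs β=14 → FL=S FR=W RL=W RR=S
t=22: phase=(13,1,22,10) vs β=14 → FL=S FR=S RL=W RR=S
t=26: phase=(17,5,2,14) vs β=14 → FL=W FR=S RL=S RR=W
t=28: phase=(19,7,4,16) vs β=14 → FL=W FR=S RL=S RR=W
t=40: phase=(7,19,16,4) vs β=14 → FL=S FR=W RL=W RR=S

t=0: FL=W FR=S RL=S RR=S
t=12: FL=S FR=W RL=S RR=S
t=20: FL=S FR=W RL=W RR=S
t=22: FL=S FR=S RL=W RR=S
t=26: FL=W FR=S RL=S RR=W
t=28: FL=W FR=S RL=S RR=W
t=40: FL=S FR=W RL=W RR=S


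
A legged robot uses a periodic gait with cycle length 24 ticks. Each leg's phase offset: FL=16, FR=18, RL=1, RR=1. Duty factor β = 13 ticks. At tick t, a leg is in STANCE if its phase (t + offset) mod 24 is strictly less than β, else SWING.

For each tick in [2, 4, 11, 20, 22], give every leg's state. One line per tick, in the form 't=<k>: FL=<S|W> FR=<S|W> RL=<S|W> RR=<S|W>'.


t=2: phase=(18,20,3,3) vs β=13 → FL=W FR=W RL=S RR=S
t=4: phase=(20,22,5,5) vs β=13 → FL=W FR=W RL=S RR=S
t=11: phase=(3,5,12,12) vs β=13 → FL=S FR=S RL=S RR=S
t=20: phase=(12,14,21,21) vs β=13 → FL=S FR=W RL=W RR=W
t=22: phase=(14,16,23,23) vs β=13 → FL=W FR=W RL=W RR=W

t=2: FL=W FR=W RL=S RR=S
t=4: FL=W FR=W RL=S RR=S
t=11: FL=S FR=S RL=S RR=S
t=20: FL=S FR=W RL=W RR=W
t=22: FL=W FR=W RL=W RR=W


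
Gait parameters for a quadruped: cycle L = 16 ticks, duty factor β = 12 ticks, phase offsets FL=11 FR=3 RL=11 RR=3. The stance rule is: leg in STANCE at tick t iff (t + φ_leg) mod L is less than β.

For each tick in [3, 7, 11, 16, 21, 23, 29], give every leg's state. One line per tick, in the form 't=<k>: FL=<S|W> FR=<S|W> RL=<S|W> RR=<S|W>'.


t=3: phase=(14,6,14,6) vs β=12 → FL=W FR=S RL=W RR=S
t=7: phase=(2,10,2,10) vs β=12 → FL=S FR=S RL=S RR=S
t=11: phase=(6,14,6,14) vs β=12 → FL=S FR=W RL=S RR=W
t=16: phase=(11,3,11,3) vs β=12 → FL=S FR=S RL=S RR=S
t=21: phase=(0,8,0,8) vs β=12 → FL=S FR=S RL=S RR=S
t=23: phase=(2,10,2,10) vs β=12 → FL=S FR=S RL=S RR=S
t=29: phase=(8,0,8,0) vs β=12 → FL=S FR=S RL=S RR=S

t=3: FL=W FR=S RL=W RR=S
t=7: FL=S FR=S RL=S RR=S
t=11: FL=S FR=W RL=S RR=W
t=16: FL=S FR=S RL=S RR=S
t=21: FL=S FR=S RL=S RR=S
t=23: FL=S FR=S RL=S RR=S
t=29: FL=S FR=S RL=S RR=S


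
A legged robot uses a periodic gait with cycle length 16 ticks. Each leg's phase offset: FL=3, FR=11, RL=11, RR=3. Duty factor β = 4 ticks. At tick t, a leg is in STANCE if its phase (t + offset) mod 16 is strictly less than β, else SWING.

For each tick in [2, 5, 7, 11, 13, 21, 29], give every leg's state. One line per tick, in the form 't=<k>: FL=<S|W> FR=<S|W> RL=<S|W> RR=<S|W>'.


t=2: phase=(5,13,13,5) vs β=4 → FL=W FR=W RL=W RR=W
t=5: phase=(8,0,0,8) vs β=4 → FL=W FR=S RL=S RR=W
t=7: phase=(10,2,2,10) vs β=4 → FL=W FR=S RL=S RR=W
t=11: phase=(14,6,6,14) vs β=4 → FL=W FR=W RL=W RR=W
t=13: phase=(0,8,8,0) vs β=4 → FL=S FR=W RL=W RR=S
t=21: phase=(8,0,0,8) vs β=4 → FL=W FR=S RL=S RR=W
t=29: phase=(0,8,8,0) vs β=4 → FL=S FR=W RL=W RR=S

t=2: FL=W FR=W RL=W RR=W
t=5: FL=W FR=S RL=S RR=W
t=7: FL=W FR=S RL=S RR=W
t=11: FL=W FR=W RL=W RR=W
t=13: FL=S FR=W RL=W RR=S
t=21: FL=W FR=S RL=S RR=W
t=29: FL=S FR=W RL=W RR=S


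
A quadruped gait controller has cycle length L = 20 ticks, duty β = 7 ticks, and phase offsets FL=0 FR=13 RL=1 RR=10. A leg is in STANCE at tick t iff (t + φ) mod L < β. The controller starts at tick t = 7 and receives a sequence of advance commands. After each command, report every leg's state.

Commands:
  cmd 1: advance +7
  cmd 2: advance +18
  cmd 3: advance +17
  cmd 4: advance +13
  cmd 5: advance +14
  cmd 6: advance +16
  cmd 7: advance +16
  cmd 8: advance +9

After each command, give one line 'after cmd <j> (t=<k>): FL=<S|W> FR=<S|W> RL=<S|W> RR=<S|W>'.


after cmd 1 (t=14): FL=W FR=W RL=W RR=S
after cmd 2 (t=32): FL=W FR=S RL=W RR=S
after cmd 3 (t=49): FL=W FR=S RL=W RR=W
after cmd 4 (t=62): FL=S FR=W RL=S RR=W
after cmd 5 (t=76): FL=W FR=W RL=W RR=S
after cmd 6 (t=92): FL=W FR=S RL=W RR=S
after cmd 7 (t=108): FL=W FR=S RL=W RR=W
after cmd 8 (t=117): FL=W FR=W RL=W RR=W

start t=7: FL=W FR=S RL=W RR=W
cmd 1: advance +7 → t=14, phase=(14,7,15,4) → FL=W FR=W RL=W RR=S
cmd 2: advance +18 → t=32, phase=(12,5,13,2) → FL=W FR=S RL=W RR=S
cmd 3: advance +17 → t=49, phase=(9,2,10,19) → FL=W FR=S RL=W RR=W
cmd 4: advance +13 → t=62, phase=(2,15,3,12) → FL=S FR=W RL=S RR=W
cmd 5: advance +14 → t=76, phase=(16,9,17,6) → FL=W FR=W RL=W RR=S
cmd 6: advance +16 → t=92, phase=(12,5,13,2) → FL=W FR=S RL=W RR=S
cmd 7: advance +16 → t=108, phase=(8,1,9,18) → FL=W FR=S RL=W RR=W
cmd 8: advance +9 → t=117, phase=(17,10,18,7) → FL=W FR=W RL=W RR=W


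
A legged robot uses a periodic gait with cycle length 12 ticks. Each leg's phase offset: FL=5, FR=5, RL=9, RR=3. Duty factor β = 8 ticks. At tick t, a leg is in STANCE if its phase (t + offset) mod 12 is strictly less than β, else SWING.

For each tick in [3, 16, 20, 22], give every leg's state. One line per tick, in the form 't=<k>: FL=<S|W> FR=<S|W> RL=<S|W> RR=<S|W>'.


t=3: FL=W FR=W RL=S RR=S
t=16: FL=W FR=W RL=S RR=S
t=20: FL=S FR=S RL=S RR=W
t=22: FL=S FR=S RL=S RR=S

t=3: phase=(8,8,0,6) vs β=8 → FL=W FR=W RL=S RR=S
t=16: phase=(9,9,1,7) vs β=8 → FL=W FR=W RL=S RR=S
t=20: phase=(1,1,5,11) vs β=8 → FL=S FR=S RL=S RR=W
t=22: phase=(3,3,7,1) vs β=8 → FL=S FR=S RL=S RR=S


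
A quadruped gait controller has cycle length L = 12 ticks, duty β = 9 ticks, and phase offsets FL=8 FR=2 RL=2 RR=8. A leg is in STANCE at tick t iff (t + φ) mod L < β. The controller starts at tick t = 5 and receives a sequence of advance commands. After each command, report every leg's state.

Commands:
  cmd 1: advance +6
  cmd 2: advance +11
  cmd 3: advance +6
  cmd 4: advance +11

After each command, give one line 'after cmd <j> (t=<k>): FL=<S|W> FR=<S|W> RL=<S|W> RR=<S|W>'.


start t=5: FL=S FR=S RL=S RR=S
cmd 1: advance +6 → t=11, phase=(7,1,1,7) → FL=S FR=S RL=S RR=S
cmd 2: advance +11 → t=22, phase=(6,0,0,6) → FL=S FR=S RL=S RR=S
cmd 3: advance +6 → t=28, phase=(0,6,6,0) → FL=S FR=S RL=S RR=S
cmd 4: advance +11 → t=39, phase=(11,5,5,11) → FL=W FR=S RL=S RR=W

after cmd 1 (t=11): FL=S FR=S RL=S RR=S
after cmd 2 (t=22): FL=S FR=S RL=S RR=S
after cmd 3 (t=28): FL=S FR=S RL=S RR=S
after cmd 4 (t=39): FL=W FR=S RL=S RR=W


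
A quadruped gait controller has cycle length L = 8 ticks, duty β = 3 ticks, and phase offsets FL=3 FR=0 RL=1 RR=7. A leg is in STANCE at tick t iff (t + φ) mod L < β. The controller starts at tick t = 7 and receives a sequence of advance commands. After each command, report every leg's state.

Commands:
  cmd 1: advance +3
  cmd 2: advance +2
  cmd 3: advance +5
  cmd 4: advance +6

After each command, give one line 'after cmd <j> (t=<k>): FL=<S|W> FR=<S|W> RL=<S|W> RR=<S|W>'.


start t=7: FL=S FR=W RL=S RR=W
cmd 1: advance +3 → t=10, phase=(5,2,3,1) → FL=W FR=S RL=W RR=S
cmd 2: advance +2 → t=12, phase=(7,4,5,3) → FL=W FR=W RL=W RR=W
cmd 3: advance +5 → t=17, phase=(4,1,2,0) → FL=W FR=S RL=S RR=S
cmd 4: advance +6 → t=23, phase=(2,7,0,6) → FL=S FR=W RL=S RR=W

after cmd 1 (t=10): FL=W FR=S RL=W RR=S
after cmd 2 (t=12): FL=W FR=W RL=W RR=W
after cmd 3 (t=17): FL=W FR=S RL=S RR=S
after cmd 4 (t=23): FL=S FR=W RL=S RR=W


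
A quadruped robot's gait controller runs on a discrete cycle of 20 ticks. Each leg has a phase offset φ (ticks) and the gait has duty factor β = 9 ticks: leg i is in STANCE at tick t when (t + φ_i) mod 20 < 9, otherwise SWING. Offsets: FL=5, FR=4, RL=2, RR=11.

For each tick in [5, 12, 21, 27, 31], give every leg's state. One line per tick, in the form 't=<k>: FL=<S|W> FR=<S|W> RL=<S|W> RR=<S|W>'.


t=5: phase=(10,9,7,16) vs β=9 → FL=W FR=W RL=S RR=W
t=12: phase=(17,16,14,3) vs β=9 → FL=W FR=W RL=W RR=S
t=21: phase=(6,5,3,12) vs β=9 → FL=S FR=S RL=S RR=W
t=27: phase=(12,11,9,18) vs β=9 → FL=W FR=W RL=W RR=W
t=31: phase=(16,15,13,2) vs β=9 → FL=W FR=W RL=W RR=S

t=5: FL=W FR=W RL=S RR=W
t=12: FL=W FR=W RL=W RR=S
t=21: FL=S FR=S RL=S RR=W
t=27: FL=W FR=W RL=W RR=W
t=31: FL=W FR=W RL=W RR=S


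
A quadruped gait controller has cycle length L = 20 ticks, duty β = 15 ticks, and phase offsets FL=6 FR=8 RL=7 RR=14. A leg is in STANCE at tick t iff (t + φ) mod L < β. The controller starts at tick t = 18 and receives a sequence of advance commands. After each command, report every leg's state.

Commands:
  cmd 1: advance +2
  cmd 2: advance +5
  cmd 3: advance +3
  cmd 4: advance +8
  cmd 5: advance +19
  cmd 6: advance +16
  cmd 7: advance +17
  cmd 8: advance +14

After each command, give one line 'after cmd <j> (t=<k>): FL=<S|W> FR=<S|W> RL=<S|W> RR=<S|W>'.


after cmd 1 (t=20): FL=S FR=S RL=S RR=S
after cmd 2 (t=25): FL=S FR=S RL=S RR=W
after cmd 3 (t=28): FL=S FR=W RL=W RR=S
after cmd 4 (t=36): FL=S FR=S RL=S RR=S
after cmd 5 (t=55): FL=S FR=S RL=S RR=S
after cmd 6 (t=71): FL=W FR=W RL=W RR=S
after cmd 7 (t=88): FL=S FR=W RL=W RR=S
after cmd 8 (t=102): FL=S FR=S RL=S RR=W

start t=18: FL=S FR=S RL=S RR=S
cmd 1: advance +2 → t=20, phase=(6,8,7,14) → FL=S FR=S RL=S RR=S
cmd 2: advance +5 → t=25, phase=(11,13,12,19) → FL=S FR=S RL=S RR=W
cmd 3: advance +3 → t=28, phase=(14,16,15,2) → FL=S FR=W RL=W RR=S
cmd 4: advance +8 → t=36, phase=(2,4,3,10) → FL=S FR=S RL=S RR=S
cmd 5: advance +19 → t=55, phase=(1,3,2,9) → FL=S FR=S RL=S RR=S
cmd 6: advance +16 → t=71, phase=(17,19,18,5) → FL=W FR=W RL=W RR=S
cmd 7: advance +17 → t=88, phase=(14,16,15,2) → FL=S FR=W RL=W RR=S
cmd 8: advance +14 → t=102, phase=(8,10,9,16) → FL=S FR=S RL=S RR=W


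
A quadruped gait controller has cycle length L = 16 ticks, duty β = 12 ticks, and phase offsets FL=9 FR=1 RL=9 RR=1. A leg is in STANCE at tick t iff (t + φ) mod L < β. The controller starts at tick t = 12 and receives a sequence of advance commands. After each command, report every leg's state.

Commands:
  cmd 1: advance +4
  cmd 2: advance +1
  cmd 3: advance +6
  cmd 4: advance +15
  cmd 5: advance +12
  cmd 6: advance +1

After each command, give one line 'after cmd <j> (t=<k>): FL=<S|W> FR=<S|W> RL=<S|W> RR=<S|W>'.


start t=12: FL=S FR=W RL=S RR=W
cmd 1: advance +4 → t=16, phase=(9,1,9,1) → FL=S FR=S RL=S RR=S
cmd 2: advance +1 → t=17, phase=(10,2,10,2) → FL=S FR=S RL=S RR=S
cmd 3: advance +6 → t=23, phase=(0,8,0,8) → FL=S FR=S RL=S RR=S
cmd 4: advance +15 → t=38, phase=(15,7,15,7) → FL=W FR=S RL=W RR=S
cmd 5: advance +12 → t=50, phase=(11,3,11,3) → FL=S FR=S RL=S RR=S
cmd 6: advance +1 → t=51, phase=(12,4,12,4) → FL=W FR=S RL=W RR=S

after cmd 1 (t=16): FL=S FR=S RL=S RR=S
after cmd 2 (t=17): FL=S FR=S RL=S RR=S
after cmd 3 (t=23): FL=S FR=S RL=S RR=S
after cmd 4 (t=38): FL=W FR=S RL=W RR=S
after cmd 5 (t=50): FL=S FR=S RL=S RR=S
after cmd 6 (t=51): FL=W FR=S RL=W RR=S


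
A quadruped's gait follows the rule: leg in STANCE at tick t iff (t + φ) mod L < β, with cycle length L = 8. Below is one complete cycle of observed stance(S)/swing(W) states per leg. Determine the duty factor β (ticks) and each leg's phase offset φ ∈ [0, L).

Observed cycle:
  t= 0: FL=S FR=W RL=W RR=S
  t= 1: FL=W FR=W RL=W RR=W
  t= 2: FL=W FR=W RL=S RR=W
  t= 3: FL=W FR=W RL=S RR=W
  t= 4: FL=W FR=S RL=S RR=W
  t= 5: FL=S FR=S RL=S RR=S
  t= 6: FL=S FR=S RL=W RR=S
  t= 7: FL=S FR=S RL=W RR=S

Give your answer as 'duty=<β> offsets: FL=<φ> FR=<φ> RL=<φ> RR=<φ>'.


duty β = stance ticks per leg = 4
FL: stance ticks = 4; W→S at t=5 → φ=3
FR: stance ticks = 4; W→S at t=4 → φ=4
RL: stance ticks = 4; W→S at t=2 → φ=6
RR: stance ticks = 4; W→S at t=5 → φ=3

duty=4 offsets: FL=3 FR=4 RL=6 RR=3


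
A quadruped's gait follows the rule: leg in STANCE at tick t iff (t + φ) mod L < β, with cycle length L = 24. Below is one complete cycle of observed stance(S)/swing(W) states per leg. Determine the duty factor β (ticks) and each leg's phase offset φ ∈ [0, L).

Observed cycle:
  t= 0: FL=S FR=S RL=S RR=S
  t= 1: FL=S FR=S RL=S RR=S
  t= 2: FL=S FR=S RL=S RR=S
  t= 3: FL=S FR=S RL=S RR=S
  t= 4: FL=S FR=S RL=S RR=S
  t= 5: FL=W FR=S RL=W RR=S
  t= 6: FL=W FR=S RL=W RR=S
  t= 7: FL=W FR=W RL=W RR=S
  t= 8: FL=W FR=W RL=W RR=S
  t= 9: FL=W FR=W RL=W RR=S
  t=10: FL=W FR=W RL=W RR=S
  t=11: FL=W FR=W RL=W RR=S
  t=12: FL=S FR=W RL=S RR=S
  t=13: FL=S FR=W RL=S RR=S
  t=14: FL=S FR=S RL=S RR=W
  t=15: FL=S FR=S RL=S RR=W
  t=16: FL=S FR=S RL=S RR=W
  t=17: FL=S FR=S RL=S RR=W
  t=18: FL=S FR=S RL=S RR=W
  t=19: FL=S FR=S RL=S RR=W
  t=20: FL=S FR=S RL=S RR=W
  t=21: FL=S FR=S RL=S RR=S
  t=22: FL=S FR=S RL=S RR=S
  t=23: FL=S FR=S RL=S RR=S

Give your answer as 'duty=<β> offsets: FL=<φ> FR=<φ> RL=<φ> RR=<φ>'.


duty=17 offsets: FL=12 FR=10 RL=12 RR=3

duty β = stance ticks per leg = 17
FL: stance ticks = 17; W→S at t=12 → φ=12
FR: stance ticks = 17; W→S at t=14 → φ=10
RL: stance ticks = 17; W→S at t=12 → φ=12
RR: stance ticks = 17; W→S at t=21 → φ=3


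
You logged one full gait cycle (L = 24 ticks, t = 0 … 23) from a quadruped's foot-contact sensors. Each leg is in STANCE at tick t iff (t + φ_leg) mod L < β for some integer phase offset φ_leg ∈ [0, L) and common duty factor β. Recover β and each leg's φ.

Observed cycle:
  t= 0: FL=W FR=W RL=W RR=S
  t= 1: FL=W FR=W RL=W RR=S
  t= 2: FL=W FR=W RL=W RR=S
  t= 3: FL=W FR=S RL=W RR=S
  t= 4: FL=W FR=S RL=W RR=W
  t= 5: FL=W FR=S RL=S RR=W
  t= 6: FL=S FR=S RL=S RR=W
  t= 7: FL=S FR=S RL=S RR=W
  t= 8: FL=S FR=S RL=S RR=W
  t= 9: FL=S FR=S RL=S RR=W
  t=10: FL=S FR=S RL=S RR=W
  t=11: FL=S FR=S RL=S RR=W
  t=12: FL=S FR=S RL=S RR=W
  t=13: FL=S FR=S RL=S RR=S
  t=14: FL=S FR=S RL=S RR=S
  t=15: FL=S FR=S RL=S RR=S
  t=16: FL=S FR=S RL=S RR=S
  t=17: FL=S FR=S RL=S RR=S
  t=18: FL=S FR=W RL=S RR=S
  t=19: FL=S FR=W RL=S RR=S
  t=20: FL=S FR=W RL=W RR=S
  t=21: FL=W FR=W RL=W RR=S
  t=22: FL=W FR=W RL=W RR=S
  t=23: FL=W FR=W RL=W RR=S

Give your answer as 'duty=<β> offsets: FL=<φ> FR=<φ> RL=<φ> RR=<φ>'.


duty β = stance ticks per leg = 15
FL: stance ticks = 15; W→S at t=6 → φ=18
FR: stance ticks = 15; W→S at t=3 → φ=21
RL: stance ticks = 15; W→S at t=5 → φ=19
RR: stance ticks = 15; W→S at t=13 → φ=11

duty=15 offsets: FL=18 FR=21 RL=19 RR=11


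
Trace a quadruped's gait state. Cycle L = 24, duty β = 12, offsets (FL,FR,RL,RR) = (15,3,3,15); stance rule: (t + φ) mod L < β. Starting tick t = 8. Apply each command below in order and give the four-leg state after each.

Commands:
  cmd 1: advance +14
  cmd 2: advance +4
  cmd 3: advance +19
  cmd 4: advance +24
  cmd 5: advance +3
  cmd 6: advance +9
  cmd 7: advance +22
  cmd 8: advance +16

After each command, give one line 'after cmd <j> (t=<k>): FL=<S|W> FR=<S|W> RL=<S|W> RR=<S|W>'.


after cmd 1 (t=22): FL=W FR=S RL=S RR=W
after cmd 2 (t=26): FL=W FR=S RL=S RR=W
after cmd 3 (t=45): FL=W FR=S RL=S RR=W
after cmd 4 (t=69): FL=W FR=S RL=S RR=W
after cmd 5 (t=72): FL=W FR=S RL=S RR=W
after cmd 6 (t=81): FL=S FR=W RL=W RR=S
after cmd 7 (t=103): FL=W FR=S RL=S RR=W
after cmd 8 (t=119): FL=W FR=S RL=S RR=W

start t=8: FL=W FR=S RL=S RR=W
cmd 1: advance +14 → t=22, phase=(13,1,1,13) → FL=W FR=S RL=S RR=W
cmd 2: advance +4 → t=26, phase=(17,5,5,17) → FL=W FR=S RL=S RR=W
cmd 3: advance +19 → t=45, phase=(12,0,0,12) → FL=W FR=S RL=S RR=W
cmd 4: advance +24 → t=69, phase=(12,0,0,12) → FL=W FR=S RL=S RR=W
cmd 5: advance +3 → t=72, phase=(15,3,3,15) → FL=W FR=S RL=S RR=W
cmd 6: advance +9 → t=81, phase=(0,12,12,0) → FL=S FR=W RL=W RR=S
cmd 7: advance +22 → t=103, phase=(22,10,10,22) → FL=W FR=S RL=S RR=W
cmd 8: advance +16 → t=119, phase=(14,2,2,14) → FL=W FR=S RL=S RR=W


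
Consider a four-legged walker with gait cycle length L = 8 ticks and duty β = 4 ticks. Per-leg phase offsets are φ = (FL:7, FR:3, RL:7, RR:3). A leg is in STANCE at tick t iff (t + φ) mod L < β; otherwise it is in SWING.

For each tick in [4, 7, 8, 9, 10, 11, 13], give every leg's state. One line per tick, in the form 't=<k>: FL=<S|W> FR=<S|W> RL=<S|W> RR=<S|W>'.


t=4: phase=(3,7,3,7) vs β=4 → FL=S FR=W RL=S RR=W
t=7: phase=(6,2,6,2) vs β=4 → FL=W FR=S RL=W RR=S
t=8: phase=(7,3,7,3) vs β=4 → FL=W FR=S RL=W RR=S
t=9: phase=(0,4,0,4) vs β=4 → FL=S FR=W RL=S RR=W
t=10: phase=(1,5,1,5) vs β=4 → FL=S FR=W RL=S RR=W
t=11: phase=(2,6,2,6) vs β=4 → FL=S FR=W RL=S RR=W
t=13: phase=(4,0,4,0) vs β=4 → FL=W FR=S RL=W RR=S

t=4: FL=S FR=W RL=S RR=W
t=7: FL=W FR=S RL=W RR=S
t=8: FL=W FR=S RL=W RR=S
t=9: FL=S FR=W RL=S RR=W
t=10: FL=S FR=W RL=S RR=W
t=11: FL=S FR=W RL=S RR=W
t=13: FL=W FR=S RL=W RR=S


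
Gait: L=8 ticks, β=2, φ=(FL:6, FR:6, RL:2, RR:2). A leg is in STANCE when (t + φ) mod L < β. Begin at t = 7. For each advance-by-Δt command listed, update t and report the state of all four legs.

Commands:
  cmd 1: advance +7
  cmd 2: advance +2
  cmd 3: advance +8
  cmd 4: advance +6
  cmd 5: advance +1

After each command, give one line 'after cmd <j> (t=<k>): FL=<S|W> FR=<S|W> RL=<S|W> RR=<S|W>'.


start t=7: FL=W FR=W RL=S RR=S
cmd 1: advance +7 → t=14, phase=(4,4,0,0) → FL=W FR=W RL=S RR=S
cmd 2: advance +2 → t=16, phase=(6,6,2,2) → FL=W FR=W RL=W RR=W
cmd 3: advance +8 → t=24, phase=(6,6,2,2) → FL=W FR=W RL=W RR=W
cmd 4: advance +6 → t=30, phase=(4,4,0,0) → FL=W FR=W RL=S RR=S
cmd 5: advance +1 → t=31, phase=(5,5,1,1) → FL=W FR=W RL=S RR=S

after cmd 1 (t=14): FL=W FR=W RL=S RR=S
after cmd 2 (t=16): FL=W FR=W RL=W RR=W
after cmd 3 (t=24): FL=W FR=W RL=W RR=W
after cmd 4 (t=30): FL=W FR=W RL=S RR=S
after cmd 5 (t=31): FL=W FR=W RL=S RR=S


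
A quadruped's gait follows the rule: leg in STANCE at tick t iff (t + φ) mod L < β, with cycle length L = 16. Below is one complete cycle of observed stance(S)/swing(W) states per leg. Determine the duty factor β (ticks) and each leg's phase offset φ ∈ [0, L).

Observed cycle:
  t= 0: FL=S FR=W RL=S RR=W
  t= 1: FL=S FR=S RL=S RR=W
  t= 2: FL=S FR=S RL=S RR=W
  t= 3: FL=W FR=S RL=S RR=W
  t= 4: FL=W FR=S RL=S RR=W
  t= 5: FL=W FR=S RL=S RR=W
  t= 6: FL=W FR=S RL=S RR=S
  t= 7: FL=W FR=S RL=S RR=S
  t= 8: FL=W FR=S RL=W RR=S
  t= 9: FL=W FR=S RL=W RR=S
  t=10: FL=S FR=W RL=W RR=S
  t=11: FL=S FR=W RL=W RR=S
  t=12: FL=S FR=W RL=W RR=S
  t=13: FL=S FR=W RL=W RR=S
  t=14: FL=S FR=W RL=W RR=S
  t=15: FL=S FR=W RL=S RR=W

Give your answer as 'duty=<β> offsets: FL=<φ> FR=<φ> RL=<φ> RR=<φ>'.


duty β = stance ticks per leg = 9
FL: stance ticks = 9; W→S at t=10 → φ=6
FR: stance ticks = 9; W→S at t=1 → φ=15
RL: stance ticks = 9; W→S at t=15 → φ=1
RR: stance ticks = 9; W→S at t=6 → φ=10

duty=9 offsets: FL=6 FR=15 RL=1 RR=10


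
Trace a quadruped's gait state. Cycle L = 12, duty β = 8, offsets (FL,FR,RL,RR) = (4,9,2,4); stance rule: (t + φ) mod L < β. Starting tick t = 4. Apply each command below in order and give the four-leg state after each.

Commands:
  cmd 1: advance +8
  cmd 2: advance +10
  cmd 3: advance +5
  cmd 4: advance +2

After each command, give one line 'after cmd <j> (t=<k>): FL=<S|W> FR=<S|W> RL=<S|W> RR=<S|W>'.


after cmd 1 (t=12): FL=S FR=W RL=S RR=S
after cmd 2 (t=22): FL=S FR=S RL=S RR=S
after cmd 3 (t=27): FL=S FR=S RL=S RR=S
after cmd 4 (t=29): FL=W FR=S RL=S RR=W

start t=4: FL=W FR=S RL=S RR=W
cmd 1: advance +8 → t=12, phase=(4,9,2,4) → FL=S FR=W RL=S RR=S
cmd 2: advance +10 → t=22, phase=(2,7,0,2) → FL=S FR=S RL=S RR=S
cmd 3: advance +5 → t=27, phase=(7,0,5,7) → FL=S FR=S RL=S RR=S
cmd 4: advance +2 → t=29, phase=(9,2,7,9) → FL=W FR=S RL=S RR=W


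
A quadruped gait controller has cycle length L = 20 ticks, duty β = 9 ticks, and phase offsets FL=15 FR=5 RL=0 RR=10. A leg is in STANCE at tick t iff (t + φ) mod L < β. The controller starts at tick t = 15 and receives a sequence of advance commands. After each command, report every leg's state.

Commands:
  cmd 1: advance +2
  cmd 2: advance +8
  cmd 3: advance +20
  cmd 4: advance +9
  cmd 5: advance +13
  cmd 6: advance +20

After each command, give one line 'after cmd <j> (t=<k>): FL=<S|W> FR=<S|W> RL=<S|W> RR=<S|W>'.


start t=15: FL=W FR=S RL=W RR=S
cmd 1: advance +2 → t=17, phase=(12,2,17,7) → FL=W FR=S RL=W RR=S
cmd 2: advance +8 → t=25, phase=(0,10,5,15) → FL=S FR=W RL=S RR=W
cmd 3: advance +20 → t=45, phase=(0,10,5,15) → FL=S FR=W RL=S RR=W
cmd 4: advance +9 → t=54, phase=(9,19,14,4) → FL=W FR=W RL=W RR=S
cmd 5: advance +13 → t=67, phase=(2,12,7,17) → FL=S FR=W RL=S RR=W
cmd 6: advance +20 → t=87, phase=(2,12,7,17) → FL=S FR=W RL=S RR=W

after cmd 1 (t=17): FL=W FR=S RL=W RR=S
after cmd 2 (t=25): FL=S FR=W RL=S RR=W
after cmd 3 (t=45): FL=S FR=W RL=S RR=W
after cmd 4 (t=54): FL=W FR=W RL=W RR=S
after cmd 5 (t=67): FL=S FR=W RL=S RR=W
after cmd 6 (t=87): FL=S FR=W RL=S RR=W


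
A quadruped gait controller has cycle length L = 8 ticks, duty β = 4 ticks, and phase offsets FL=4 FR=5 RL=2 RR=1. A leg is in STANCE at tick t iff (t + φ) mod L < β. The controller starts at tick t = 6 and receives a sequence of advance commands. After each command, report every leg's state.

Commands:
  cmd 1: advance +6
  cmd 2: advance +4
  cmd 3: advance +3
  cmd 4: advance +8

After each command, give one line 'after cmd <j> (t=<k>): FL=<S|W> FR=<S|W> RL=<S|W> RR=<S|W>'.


after cmd 1 (t=12): FL=S FR=S RL=W RR=W
after cmd 2 (t=16): FL=W FR=W RL=S RR=S
after cmd 3 (t=19): FL=W FR=S RL=W RR=W
after cmd 4 (t=27): FL=W FR=S RL=W RR=W

start t=6: FL=S FR=S RL=S RR=W
cmd 1: advance +6 → t=12, phase=(0,1,6,5) → FL=S FR=S RL=W RR=W
cmd 2: advance +4 → t=16, phase=(4,5,2,1) → FL=W FR=W RL=S RR=S
cmd 3: advance +3 → t=19, phase=(7,0,5,4) → FL=W FR=S RL=W RR=W
cmd 4: advance +8 → t=27, phase=(7,0,5,4) → FL=W FR=S RL=W RR=W


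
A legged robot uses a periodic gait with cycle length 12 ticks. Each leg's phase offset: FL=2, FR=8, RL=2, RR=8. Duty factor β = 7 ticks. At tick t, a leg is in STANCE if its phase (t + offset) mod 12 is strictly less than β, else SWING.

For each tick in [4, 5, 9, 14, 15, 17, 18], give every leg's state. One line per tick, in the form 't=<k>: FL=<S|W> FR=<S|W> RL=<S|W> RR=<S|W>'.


t=4: phase=(6,0,6,0) vs β=7 → FL=S FR=S RL=S RR=S
t=5: phase=(7,1,7,1) vs β=7 → FL=W FR=S RL=W RR=S
t=9: phase=(11,5,11,5) vs β=7 → FL=W FR=S RL=W RR=S
t=14: phase=(4,10,4,10) vs β=7 → FL=S FR=W RL=S RR=W
t=15: phase=(5,11,5,11) vs β=7 → FL=S FR=W RL=S RR=W
t=17: phase=(7,1,7,1) vs β=7 → FL=W FR=S RL=W RR=S
t=18: phase=(8,2,8,2) vs β=7 → FL=W FR=S RL=W RR=S

t=4: FL=S FR=S RL=S RR=S
t=5: FL=W FR=S RL=W RR=S
t=9: FL=W FR=S RL=W RR=S
t=14: FL=S FR=W RL=S RR=W
t=15: FL=S FR=W RL=S RR=W
t=17: FL=W FR=S RL=W RR=S
t=18: FL=W FR=S RL=W RR=S


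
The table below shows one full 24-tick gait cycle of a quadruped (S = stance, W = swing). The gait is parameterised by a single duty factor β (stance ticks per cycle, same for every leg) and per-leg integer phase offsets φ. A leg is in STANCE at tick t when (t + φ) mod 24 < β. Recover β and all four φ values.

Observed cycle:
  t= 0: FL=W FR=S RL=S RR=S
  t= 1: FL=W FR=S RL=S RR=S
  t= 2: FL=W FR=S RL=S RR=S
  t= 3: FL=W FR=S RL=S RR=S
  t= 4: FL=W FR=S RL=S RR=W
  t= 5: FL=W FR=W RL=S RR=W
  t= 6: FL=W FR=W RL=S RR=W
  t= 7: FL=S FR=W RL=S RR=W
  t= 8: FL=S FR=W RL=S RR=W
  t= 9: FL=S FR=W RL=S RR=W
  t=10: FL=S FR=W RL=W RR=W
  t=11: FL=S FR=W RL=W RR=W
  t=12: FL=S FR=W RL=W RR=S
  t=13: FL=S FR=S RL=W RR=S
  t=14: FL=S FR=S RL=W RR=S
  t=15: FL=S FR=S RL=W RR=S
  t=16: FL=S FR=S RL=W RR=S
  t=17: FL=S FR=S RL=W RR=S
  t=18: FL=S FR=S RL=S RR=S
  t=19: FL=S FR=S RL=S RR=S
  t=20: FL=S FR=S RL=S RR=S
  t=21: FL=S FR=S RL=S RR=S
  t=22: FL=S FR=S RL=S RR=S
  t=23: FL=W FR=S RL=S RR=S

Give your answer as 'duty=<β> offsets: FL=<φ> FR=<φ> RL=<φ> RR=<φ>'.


duty=16 offsets: FL=17 FR=11 RL=6 RR=12

duty β = stance ticks per leg = 16
FL: stance ticks = 16; W→S at t=7 → φ=17
FR: stance ticks = 16; W→S at t=13 → φ=11
RL: stance ticks = 16; W→S at t=18 → φ=6
RR: stance ticks = 16; W→S at t=12 → φ=12


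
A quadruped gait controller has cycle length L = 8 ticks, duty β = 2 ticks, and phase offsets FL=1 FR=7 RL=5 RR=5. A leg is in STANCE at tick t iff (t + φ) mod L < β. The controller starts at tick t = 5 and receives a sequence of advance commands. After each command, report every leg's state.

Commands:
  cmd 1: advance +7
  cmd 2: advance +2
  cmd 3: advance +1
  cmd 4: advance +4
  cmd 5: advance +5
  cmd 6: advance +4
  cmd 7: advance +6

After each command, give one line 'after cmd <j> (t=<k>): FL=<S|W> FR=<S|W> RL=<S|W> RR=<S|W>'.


start t=5: FL=W FR=W RL=W RR=W
cmd 1: advance +7 → t=12, phase=(5,3,1,1) → FL=W FR=W RL=S RR=S
cmd 2: advance +2 → t=14, phase=(7,5,3,3) → FL=W FR=W RL=W RR=W
cmd 3: advance +1 → t=15, phase=(0,6,4,4) → FL=S FR=W RL=W RR=W
cmd 4: advance +4 → t=19, phase=(4,2,0,0) → FL=W FR=W RL=S RR=S
cmd 5: advance +5 → t=24, phase=(1,7,5,5) → FL=S FR=W RL=W RR=W
cmd 6: advance +4 → t=28, phase=(5,3,1,1) → FL=W FR=W RL=S RR=S
cmd 7: advance +6 → t=34, phase=(3,1,7,7) → FL=W FR=S RL=W RR=W

after cmd 1 (t=12): FL=W FR=W RL=S RR=S
after cmd 2 (t=14): FL=W FR=W RL=W RR=W
after cmd 3 (t=15): FL=S FR=W RL=W RR=W
after cmd 4 (t=19): FL=W FR=W RL=S RR=S
after cmd 5 (t=24): FL=S FR=W RL=W RR=W
after cmd 6 (t=28): FL=W FR=W RL=S RR=S
after cmd 7 (t=34): FL=W FR=S RL=W RR=W


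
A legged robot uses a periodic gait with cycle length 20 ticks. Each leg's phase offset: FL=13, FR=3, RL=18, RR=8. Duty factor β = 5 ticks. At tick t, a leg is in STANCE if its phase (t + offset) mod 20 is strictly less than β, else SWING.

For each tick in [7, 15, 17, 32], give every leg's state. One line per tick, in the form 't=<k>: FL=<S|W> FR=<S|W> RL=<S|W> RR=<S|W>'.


t=7: FL=S FR=W RL=W RR=W
t=15: FL=W FR=W RL=W RR=S
t=17: FL=W FR=S RL=W RR=W
t=32: FL=W FR=W RL=W RR=S

t=7: phase=(0,10,5,15) vs β=5 → FL=S FR=W RL=W RR=W
t=15: phase=(8,18,13,3) vs β=5 → FL=W FR=W RL=W RR=S
t=17: phase=(10,0,15,5) vs β=5 → FL=W FR=S RL=W RR=W
t=32: phase=(5,15,10,0) vs β=5 → FL=W FR=W RL=W RR=S


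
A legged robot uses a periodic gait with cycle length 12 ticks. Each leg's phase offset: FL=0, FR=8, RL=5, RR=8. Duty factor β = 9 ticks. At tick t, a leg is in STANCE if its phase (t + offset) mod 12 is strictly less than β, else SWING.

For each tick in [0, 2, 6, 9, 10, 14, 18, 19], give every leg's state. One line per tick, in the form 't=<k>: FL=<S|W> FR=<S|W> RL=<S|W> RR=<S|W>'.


t=0: phase=(0,8,5,8) vs β=9 → FL=S FR=S RL=S RR=S
t=2: phase=(2,10,7,10) vs β=9 → FL=S FR=W RL=S RR=W
t=6: phase=(6,2,11,2) vs β=9 → FL=S FR=S RL=W RR=S
t=9: phase=(9,5,2,5) vs β=9 → FL=W FR=S RL=S RR=S
t=10: phase=(10,6,3,6) vs β=9 → FL=W FR=S RL=S RR=S
t=14: phase=(2,10,7,10) vs β=9 → FL=S FR=W RL=S RR=W
t=18: phase=(6,2,11,2) vs β=9 → FL=S FR=S RL=W RR=S
t=19: phase=(7,3,0,3) vs β=9 → FL=S FR=S RL=S RR=S

t=0: FL=S FR=S RL=S RR=S
t=2: FL=S FR=W RL=S RR=W
t=6: FL=S FR=S RL=W RR=S
t=9: FL=W FR=S RL=S RR=S
t=10: FL=W FR=S RL=S RR=S
t=14: FL=S FR=W RL=S RR=W
t=18: FL=S FR=S RL=W RR=S
t=19: FL=S FR=S RL=S RR=S


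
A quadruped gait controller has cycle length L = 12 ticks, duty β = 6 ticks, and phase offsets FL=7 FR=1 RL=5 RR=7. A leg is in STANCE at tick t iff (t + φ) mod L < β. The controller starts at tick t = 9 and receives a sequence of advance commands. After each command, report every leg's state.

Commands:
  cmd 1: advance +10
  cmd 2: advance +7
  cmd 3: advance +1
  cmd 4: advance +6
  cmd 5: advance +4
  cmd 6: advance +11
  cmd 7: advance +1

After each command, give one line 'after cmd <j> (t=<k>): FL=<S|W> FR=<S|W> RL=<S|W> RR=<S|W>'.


start t=9: FL=S FR=W RL=S RR=S
cmd 1: advance +10 → t=19, phase=(2,8,0,2) → FL=S FR=W RL=S RR=S
cmd 2: advance +7 → t=26, phase=(9,3,7,9) → FL=W FR=S RL=W RR=W
cmd 3: advance +1 → t=27, phase=(10,4,8,10) → FL=W FR=S RL=W RR=W
cmd 4: advance +6 → t=33, phase=(4,10,2,4) → FL=S FR=W RL=S RR=S
cmd 5: advance +4 → t=37, phase=(8,2,6,8) → FL=W FR=S RL=W RR=W
cmd 6: advance +11 → t=48, phase=(7,1,5,7) → FL=W FR=S RL=S RR=W
cmd 7: advance +1 → t=49, phase=(8,2,6,8) → FL=W FR=S RL=W RR=W

after cmd 1 (t=19): FL=S FR=W RL=S RR=S
after cmd 2 (t=26): FL=W FR=S RL=W RR=W
after cmd 3 (t=27): FL=W FR=S RL=W RR=W
after cmd 4 (t=33): FL=S FR=W RL=S RR=S
after cmd 5 (t=37): FL=W FR=S RL=W RR=W
after cmd 6 (t=48): FL=W FR=S RL=S RR=W
after cmd 7 (t=49): FL=W FR=S RL=W RR=W


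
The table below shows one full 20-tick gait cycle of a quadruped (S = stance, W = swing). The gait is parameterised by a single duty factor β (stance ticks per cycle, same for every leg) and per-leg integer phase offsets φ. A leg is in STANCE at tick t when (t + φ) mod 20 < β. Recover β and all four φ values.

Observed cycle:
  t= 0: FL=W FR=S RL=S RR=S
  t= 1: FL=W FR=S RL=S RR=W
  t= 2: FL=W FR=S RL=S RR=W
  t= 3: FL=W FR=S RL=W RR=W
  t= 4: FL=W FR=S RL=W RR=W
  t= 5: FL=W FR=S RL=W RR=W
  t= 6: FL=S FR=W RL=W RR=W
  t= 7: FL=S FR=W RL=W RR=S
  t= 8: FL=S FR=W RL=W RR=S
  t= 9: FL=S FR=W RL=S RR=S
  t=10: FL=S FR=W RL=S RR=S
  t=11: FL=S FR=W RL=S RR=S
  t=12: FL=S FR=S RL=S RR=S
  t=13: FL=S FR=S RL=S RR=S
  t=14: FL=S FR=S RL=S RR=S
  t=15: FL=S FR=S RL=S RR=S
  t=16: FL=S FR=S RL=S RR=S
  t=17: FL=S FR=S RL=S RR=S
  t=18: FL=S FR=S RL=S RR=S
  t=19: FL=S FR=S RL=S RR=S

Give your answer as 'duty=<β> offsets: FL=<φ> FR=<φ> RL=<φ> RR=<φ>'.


duty=14 offsets: FL=14 FR=8 RL=11 RR=13

duty β = stance ticks per leg = 14
FL: stance ticks = 14; W→S at t=6 → φ=14
FR: stance ticks = 14; W→S at t=12 → φ=8
RL: stance ticks = 14; W→S at t=9 → φ=11
RR: stance ticks = 14; W→S at t=7 → φ=13


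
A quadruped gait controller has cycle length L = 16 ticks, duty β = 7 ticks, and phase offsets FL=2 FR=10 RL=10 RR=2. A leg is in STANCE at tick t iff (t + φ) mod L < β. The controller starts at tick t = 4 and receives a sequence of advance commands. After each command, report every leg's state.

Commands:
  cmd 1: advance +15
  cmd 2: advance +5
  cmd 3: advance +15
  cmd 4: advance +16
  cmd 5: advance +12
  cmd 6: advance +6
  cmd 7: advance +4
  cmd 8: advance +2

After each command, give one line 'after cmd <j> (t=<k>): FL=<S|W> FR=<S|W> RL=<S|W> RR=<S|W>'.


after cmd 1 (t=19): FL=S FR=W RL=W RR=S
after cmd 2 (t=24): FL=W FR=S RL=S RR=W
after cmd 3 (t=39): FL=W FR=S RL=S RR=W
after cmd 4 (t=55): FL=W FR=S RL=S RR=W
after cmd 5 (t=67): FL=S FR=W RL=W RR=S
after cmd 6 (t=73): FL=W FR=S RL=S RR=W
after cmd 7 (t=77): FL=W FR=W RL=W RR=W
after cmd 8 (t=79): FL=S FR=W RL=W RR=S

start t=4: FL=S FR=W RL=W RR=S
cmd 1: advance +15 → t=19, phase=(5,13,13,5) → FL=S FR=W RL=W RR=S
cmd 2: advance +5 → t=24, phase=(10,2,2,10) → FL=W FR=S RL=S RR=W
cmd 3: advance +15 → t=39, phase=(9,1,1,9) → FL=W FR=S RL=S RR=W
cmd 4: advance +16 → t=55, phase=(9,1,1,9) → FL=W FR=S RL=S RR=W
cmd 5: advance +12 → t=67, phase=(5,13,13,5) → FL=S FR=W RL=W RR=S
cmd 6: advance +6 → t=73, phase=(11,3,3,11) → FL=W FR=S RL=S RR=W
cmd 7: advance +4 → t=77, phase=(15,7,7,15) → FL=W FR=W RL=W RR=W
cmd 8: advance +2 → t=79, phase=(1,9,9,1) → FL=S FR=W RL=W RR=S


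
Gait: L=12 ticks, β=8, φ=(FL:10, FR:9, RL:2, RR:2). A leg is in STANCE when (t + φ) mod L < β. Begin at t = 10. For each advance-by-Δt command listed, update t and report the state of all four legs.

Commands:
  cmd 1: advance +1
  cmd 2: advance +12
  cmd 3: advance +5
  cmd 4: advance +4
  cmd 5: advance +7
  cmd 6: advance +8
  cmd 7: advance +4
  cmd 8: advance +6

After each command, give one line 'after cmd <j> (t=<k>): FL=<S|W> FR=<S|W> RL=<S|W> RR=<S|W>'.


after cmd 1 (t=11): FL=W FR=W RL=S RR=S
after cmd 2 (t=23): FL=W FR=W RL=S RR=S
after cmd 3 (t=28): FL=S FR=S RL=S RR=S
after cmd 4 (t=32): FL=S FR=S RL=W RR=W
after cmd 5 (t=39): FL=S FR=S RL=S RR=S
after cmd 6 (t=47): FL=W FR=W RL=S RR=S
after cmd 7 (t=51): FL=S FR=S RL=S RR=S
after cmd 8 (t=57): FL=S FR=S RL=W RR=W

start t=10: FL=W FR=S RL=S RR=S
cmd 1: advance +1 → t=11, phase=(9,8,1,1) → FL=W FR=W RL=S RR=S
cmd 2: advance +12 → t=23, phase=(9,8,1,1) → FL=W FR=W RL=S RR=S
cmd 3: advance +5 → t=28, phase=(2,1,6,6) → FL=S FR=S RL=S RR=S
cmd 4: advance +4 → t=32, phase=(6,5,10,10) → FL=S FR=S RL=W RR=W
cmd 5: advance +7 → t=39, phase=(1,0,5,5) → FL=S FR=S RL=S RR=S
cmd 6: advance +8 → t=47, phase=(9,8,1,1) → FL=W FR=W RL=S RR=S
cmd 7: advance +4 → t=51, phase=(1,0,5,5) → FL=S FR=S RL=S RR=S
cmd 8: advance +6 → t=57, phase=(7,6,11,11) → FL=S FR=S RL=W RR=W


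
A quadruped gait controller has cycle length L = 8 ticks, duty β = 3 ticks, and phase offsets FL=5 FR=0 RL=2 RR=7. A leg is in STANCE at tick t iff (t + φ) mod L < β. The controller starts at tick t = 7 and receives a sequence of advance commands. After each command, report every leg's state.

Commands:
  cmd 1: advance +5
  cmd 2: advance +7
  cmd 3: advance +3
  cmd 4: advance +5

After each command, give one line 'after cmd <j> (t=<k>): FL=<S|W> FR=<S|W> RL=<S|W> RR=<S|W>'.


after cmd 1 (t=12): FL=S FR=W RL=W RR=W
after cmd 2 (t=19): FL=S FR=W RL=W RR=S
after cmd 3 (t=22): FL=W FR=W RL=S RR=W
after cmd 4 (t=27): FL=S FR=W RL=W RR=S

start t=7: FL=W FR=W RL=S RR=W
cmd 1: advance +5 → t=12, phase=(1,4,6,3) → FL=S FR=W RL=W RR=W
cmd 2: advance +7 → t=19, phase=(0,3,5,2) → FL=S FR=W RL=W RR=S
cmd 3: advance +3 → t=22, phase=(3,6,0,5) → FL=W FR=W RL=S RR=W
cmd 4: advance +5 → t=27, phase=(0,3,5,2) → FL=S FR=W RL=W RR=S


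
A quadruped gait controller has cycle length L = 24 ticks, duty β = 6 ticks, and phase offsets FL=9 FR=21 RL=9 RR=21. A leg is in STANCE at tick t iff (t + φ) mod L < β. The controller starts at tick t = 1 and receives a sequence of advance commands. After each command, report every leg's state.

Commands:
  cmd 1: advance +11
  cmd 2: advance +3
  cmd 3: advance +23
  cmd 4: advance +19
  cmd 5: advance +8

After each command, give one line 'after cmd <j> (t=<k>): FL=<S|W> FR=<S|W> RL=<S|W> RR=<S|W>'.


after cmd 1 (t=12): FL=W FR=W RL=W RR=W
after cmd 2 (t=15): FL=S FR=W RL=S RR=W
after cmd 3 (t=38): FL=W FR=W RL=W RR=W
after cmd 4 (t=57): FL=W FR=W RL=W RR=W
after cmd 5 (t=65): FL=S FR=W RL=S RR=W

start t=1: FL=W FR=W RL=W RR=W
cmd 1: advance +11 → t=12, phase=(21,9,21,9) → FL=W FR=W RL=W RR=W
cmd 2: advance +3 → t=15, phase=(0,12,0,12) → FL=S FR=W RL=S RR=W
cmd 3: advance +23 → t=38, phase=(23,11,23,11) → FL=W FR=W RL=W RR=W
cmd 4: advance +19 → t=57, phase=(18,6,18,6) → FL=W FR=W RL=W RR=W
cmd 5: advance +8 → t=65, phase=(2,14,2,14) → FL=S FR=W RL=S RR=W


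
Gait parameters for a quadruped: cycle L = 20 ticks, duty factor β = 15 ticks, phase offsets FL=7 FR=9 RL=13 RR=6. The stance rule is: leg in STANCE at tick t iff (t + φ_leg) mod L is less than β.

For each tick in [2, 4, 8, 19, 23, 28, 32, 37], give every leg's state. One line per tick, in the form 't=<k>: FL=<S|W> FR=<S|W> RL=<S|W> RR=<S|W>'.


t=2: FL=S FR=S RL=W RR=S
t=4: FL=S FR=S RL=W RR=S
t=8: FL=W FR=W RL=S RR=S
t=19: FL=S FR=S RL=S RR=S
t=23: FL=S FR=S RL=W RR=S
t=28: FL=W FR=W RL=S RR=S
t=32: FL=W FR=S RL=S RR=W
t=37: FL=S FR=S RL=S RR=S

t=2: phase=(9,11,15,8) vs β=15 → FL=S FR=S RL=W RR=S
t=4: phase=(11,13,17,10) vs β=15 → FL=S FR=S RL=W RR=S
t=8: phase=(15,17,1,14) vs β=15 → FL=W FR=W RL=S RR=S
t=19: phase=(6,8,12,5) vs β=15 → FL=S FR=S RL=S RR=S
t=23: phase=(10,12,16,9) vs β=15 → FL=S FR=S RL=W RR=S
t=28: phase=(15,17,1,14) vs β=15 → FL=W FR=W RL=S RR=S
t=32: phase=(19,1,5,18) vs β=15 → FL=W FR=S RL=S RR=W
t=37: phase=(4,6,10,3) vs β=15 → FL=S FR=S RL=S RR=S


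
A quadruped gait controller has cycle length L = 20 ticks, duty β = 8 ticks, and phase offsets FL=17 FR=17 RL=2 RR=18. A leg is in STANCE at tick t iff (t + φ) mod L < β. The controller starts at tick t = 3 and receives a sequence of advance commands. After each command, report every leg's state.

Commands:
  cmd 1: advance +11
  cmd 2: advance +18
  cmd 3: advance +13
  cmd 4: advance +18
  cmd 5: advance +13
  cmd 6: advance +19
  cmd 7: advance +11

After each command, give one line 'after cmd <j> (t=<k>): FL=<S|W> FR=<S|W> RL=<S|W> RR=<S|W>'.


after cmd 1 (t=14): FL=W FR=W RL=W RR=W
after cmd 2 (t=32): FL=W FR=W RL=W RR=W
after cmd 3 (t=45): FL=S FR=S RL=S RR=S
after cmd 4 (t=63): FL=S FR=S RL=S RR=S
after cmd 5 (t=76): FL=W FR=W RL=W RR=W
after cmd 6 (t=95): FL=W FR=W RL=W RR=W
after cmd 7 (t=106): FL=S FR=S RL=W RR=S

start t=3: FL=S FR=S RL=S RR=S
cmd 1: advance +11 → t=14, phase=(11,11,16,12) → FL=W FR=W RL=W RR=W
cmd 2: advance +18 → t=32, phase=(9,9,14,10) → FL=W FR=W RL=W RR=W
cmd 3: advance +13 → t=45, phase=(2,2,7,3) → FL=S FR=S RL=S RR=S
cmd 4: advance +18 → t=63, phase=(0,0,5,1) → FL=S FR=S RL=S RR=S
cmd 5: advance +13 → t=76, phase=(13,13,18,14) → FL=W FR=W RL=W RR=W
cmd 6: advance +19 → t=95, phase=(12,12,17,13) → FL=W FR=W RL=W RR=W
cmd 7: advance +11 → t=106, phase=(3,3,8,4) → FL=S FR=S RL=W RR=S


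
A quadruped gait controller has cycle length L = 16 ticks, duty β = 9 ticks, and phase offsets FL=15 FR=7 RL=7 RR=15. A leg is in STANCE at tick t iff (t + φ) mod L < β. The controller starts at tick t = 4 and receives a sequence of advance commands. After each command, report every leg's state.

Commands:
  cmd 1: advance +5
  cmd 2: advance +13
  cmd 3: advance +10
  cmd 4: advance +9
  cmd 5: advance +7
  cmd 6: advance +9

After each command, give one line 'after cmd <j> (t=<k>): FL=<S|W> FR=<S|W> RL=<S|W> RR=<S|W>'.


after cmd 1 (t=9): FL=S FR=S RL=S RR=S
after cmd 2 (t=22): FL=S FR=W RL=W RR=S
after cmd 3 (t=32): FL=W FR=S RL=S RR=W
after cmd 4 (t=41): FL=S FR=S RL=S RR=S
after cmd 5 (t=48): FL=W FR=S RL=S RR=W
after cmd 6 (t=57): FL=S FR=S RL=S RR=S

start t=4: FL=S FR=W RL=W RR=S
cmd 1: advance +5 → t=9, phase=(8,0,0,8) → FL=S FR=S RL=S RR=S
cmd 2: advance +13 → t=22, phase=(5,13,13,5) → FL=S FR=W RL=W RR=S
cmd 3: advance +10 → t=32, phase=(15,7,7,15) → FL=W FR=S RL=S RR=W
cmd 4: advance +9 → t=41, phase=(8,0,0,8) → FL=S FR=S RL=S RR=S
cmd 5: advance +7 → t=48, phase=(15,7,7,15) → FL=W FR=S RL=S RR=W
cmd 6: advance +9 → t=57, phase=(8,0,0,8) → FL=S FR=S RL=S RR=S
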